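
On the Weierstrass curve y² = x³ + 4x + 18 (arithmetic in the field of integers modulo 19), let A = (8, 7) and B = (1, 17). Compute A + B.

(7, 16)

(8, 7) + (1, 17). λ = (17 - 7)/(1 - 8) ≡ 10/12 mod 19. 12⁻¹ ≡ 8 (mod 19), so λ ≡ 4.
  x = λ² - 8 - 1 = 16 - 9 ≡ 7; y = λ·(8 - 7) - 7 ≡ 16. → (7, 16)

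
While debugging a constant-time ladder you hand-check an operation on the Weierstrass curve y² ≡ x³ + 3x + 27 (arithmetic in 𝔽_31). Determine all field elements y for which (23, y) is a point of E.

x³ + 3x + 27 = 12263 ≡ 18 (mod 31).
Square roots of 18 mod 31: 7 and 24 (since 7² = 49 ≡ 18).

7, 24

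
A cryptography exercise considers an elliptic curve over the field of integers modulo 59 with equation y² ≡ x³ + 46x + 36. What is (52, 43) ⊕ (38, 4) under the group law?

(18, 18)

(52, 43) + (38, 4). λ = (4 - 43)/(38 - 52) ≡ 20/45 mod 59. 45⁻¹ ≡ 21 (mod 59) since 45·21 = 945 ≡ 1, so λ ≡ 7.
  x = λ² - 52 - 38 = 49 - 90 ≡ 18; y = λ·(52 - 18) - 43 ≡ 18. → (18, 18)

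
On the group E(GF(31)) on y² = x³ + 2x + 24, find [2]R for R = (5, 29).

(6, 29)

tangent at (5, 29): λ = (3·5² + 2)/(2·29) ≡ 15/27. 27⁻¹ ≡ 23 (mod 31), so λ ≡ 15·23 ≡ 4.
  x = λ² - 5 - 5 = 16 - 10 ≡ 6; y = λ·(5 - 6) - 29 ≡ 29. → (6, 29)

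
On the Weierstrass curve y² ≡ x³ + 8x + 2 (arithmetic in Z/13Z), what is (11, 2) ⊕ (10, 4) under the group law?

(11, 2) + (10, 4). λ = (4 - 2)/(10 - 11) ≡ 2/12 mod 13. 12⁻¹ ≡ 12 (mod 13) since 12·12 = 144 ≡ 1, so λ ≡ 11.
  x = λ² - 11 - 10 = 121 - 21 ≡ 9; y = λ·(11 - 9) - 2 ≡ 7. → (9, 7)

(9, 7)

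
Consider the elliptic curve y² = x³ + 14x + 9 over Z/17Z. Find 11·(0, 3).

Write Q = (0, 3).
Double-and-add on 11 = (1011)₂. Start with Q = (0, 3) for the leading 1-bit.
double: tangent at (0, 3): λ = (3·0² + 14)/(2·3) ≡ 14/6. 6⁻¹ ≡ 3 (mod 17), so λ ≡ 14·3 ≡ 8.
  x = λ² - 0 - 0 = 64 - 0 ≡ 13; y = λ·(0 - 13) - 3 ≡ 12. → (13, 12)
double: tangent at (13, 12): λ = (3·13² + 14)/(2·12) ≡ 11/7. 7⁻¹ ≡ 5 (mod 17), so λ ≡ 11·5 ≡ 4.
  x = λ² - 13 - 13 = 16 - 26 ≡ 7; y = λ·(13 - 7) - 12 ≡ 12. → (7, 12)
add Q: (7, 12) + (0, 3). λ = (3 - 12)/(0 - 7) ≡ 8/10 mod 17. 10⁻¹ ≡ 12 (mod 17) since 10·12 = 120 ≡ 1, so λ ≡ 11.
  x = λ² - 7 - 0 = 121 - 7 ≡ 12; y = λ·(7 - 12) - 12 ≡ 1. → (12, 1)
double: tangent at (12, 1): λ = (3·12² + 14)/(2·1) ≡ 4/2. 2⁻¹ ≡ 9 (mod 17), so λ ≡ 4·9 ≡ 2.
  x = λ² - 12 - 12 = 4 - 24 ≡ 14; y = λ·(12 - 14) - 1 ≡ 12. → (14, 12)
add Q: (14, 12) + (0, 3). λ = (3 - 12)/(0 - 14) ≡ 8/3 mod 17. 3⁻¹ ≡ 6 (mod 17) since 3·6 = 18 ≡ 1, so λ ≡ 14.
  x = λ² - 14 - 0 = 196 - 14 ≡ 12; y = λ·(14 - 12) - 12 ≡ 16. → (12, 16)

(12, 16)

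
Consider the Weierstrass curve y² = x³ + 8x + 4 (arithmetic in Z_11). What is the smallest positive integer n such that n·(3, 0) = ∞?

2P: (3, 0) + (3, 0): same x and y₁ ≡ -y₂, so the sum is ∞.
2P = ∞, so the order is 2.

2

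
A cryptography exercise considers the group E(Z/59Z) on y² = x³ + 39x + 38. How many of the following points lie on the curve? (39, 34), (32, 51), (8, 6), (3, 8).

(39, 34): 34² ≡ 35, rhs ≡ 49 → off.
(32, 51): 51² ≡ 5, rhs ≡ 11 → off.
(8, 6): 6² ≡ 36, rhs ≡ 36 → on.
(3, 8): 8² ≡ 5, rhs ≡ 5 → on.

2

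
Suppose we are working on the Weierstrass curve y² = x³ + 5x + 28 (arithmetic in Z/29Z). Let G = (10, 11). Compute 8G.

Double-and-add on 8 = (1000)₂. Start with G = (10, 11) for the leading 1-bit.
double: tangent at (10, 11): λ = (3·10² + 5)/(2·11) ≡ 15/22. 22⁻¹ ≡ 4 (mod 29) since 22·4 = 88 ≡ 1, so λ ≡ 15·4 ≡ 2.
  x = λ² - 10 - 10 = 4 - 20 ≡ 13; y = λ·(10 - 13) - 11 ≡ 12. → (13, 12)
double: tangent at (13, 12): λ = (3·13² + 5)/(2·12) ≡ 19/24. 24⁻¹ ≡ 23 (mod 29), so λ ≡ 19·23 ≡ 2.
  x = λ² - 13 - 13 = 4 - 26 ≡ 7; y = λ·(13 - 7) - 12 ≡ 0. → (7, 0)
double: (7, 0) + (7, 0): same x and y₁ ≡ -y₂, so the sum is O.

O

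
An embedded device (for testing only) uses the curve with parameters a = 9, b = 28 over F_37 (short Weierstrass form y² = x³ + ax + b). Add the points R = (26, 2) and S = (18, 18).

(26, 2) + (18, 18). λ = (18 - 2)/(18 - 26) ≡ 16/29 mod 37. 29⁻¹ ≡ 23 (mod 37), so λ ≡ 35.
  x = λ² - 26 - 18 = 1225 - 44 ≡ 34; y = λ·(26 - 34) - 2 ≡ 14. → (34, 14)

(34, 14)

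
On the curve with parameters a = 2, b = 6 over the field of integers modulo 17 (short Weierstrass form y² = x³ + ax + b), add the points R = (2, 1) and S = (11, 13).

(2, 1) + (11, 13). λ = (13 - 1)/(11 - 2) ≡ 12/9 mod 17. 9⁻¹ ≡ 2 (mod 17), so λ ≡ 7.
  x = λ² - 2 - 11 = 49 - 13 ≡ 2; y = λ·(2 - 2) - 1 ≡ 16. → (2, 16)

(2, 16)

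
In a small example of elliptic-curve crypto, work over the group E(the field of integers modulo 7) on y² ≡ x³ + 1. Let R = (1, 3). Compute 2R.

tangent at (1, 3): λ = (3·1² + 0)/(2·3) ≡ 3/6. 6⁻¹ ≡ 6 (mod 7), so λ ≡ 3·6 ≡ 4.
  x = λ² - 1 - 1 = 16 - 2 ≡ 0; y = λ·(1 - 0) - 3 ≡ 1. → (0, 1)

(0, 1)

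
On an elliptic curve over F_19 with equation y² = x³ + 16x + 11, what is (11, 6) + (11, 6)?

tangent at (11, 6): λ = (3·11² + 16)/(2·6) ≡ 18/12. 12⁻¹ ≡ 8 (mod 19) since 12·8 = 96 ≡ 1, so λ ≡ 18·8 ≡ 11.
  x = λ² - 11 - 11 = 121 - 22 ≡ 4; y = λ·(11 - 4) - 6 ≡ 14. → (4, 14)

(4, 14)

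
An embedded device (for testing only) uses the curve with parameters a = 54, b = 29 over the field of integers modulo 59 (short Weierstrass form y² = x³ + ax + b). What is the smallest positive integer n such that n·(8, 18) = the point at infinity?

11

2P: tangent at (8, 18): λ = (3·8² + 54)/(2·18) ≡ 10/36. 36⁻¹ ≡ 41 (mod 59) since 36·41 = 1476 ≡ 1, so λ ≡ 10·41 ≡ 56.
  x = λ² - 8 - 8 = 3136 - 16 ≡ 52; y = λ·(8 - 52) - 18 ≡ 55. → (52, 55)
3P: (52, 55) + (8, 18). λ = (18 - 55)/(8 - 52) ≡ 22/15 mod 59. 15⁻¹ ≡ 4 (mod 59), so λ ≡ 29.
  x = λ² - 52 - 8 = 841 - 60 ≡ 14; y = λ·(52 - 14) - 55 ≡ 44. → (14, 44)
4P: (14, 44) + (8, 18). λ = (18 - 44)/(8 - 14) ≡ 33/53 mod 59. 53⁻¹ ≡ 49 (mod 59), so λ ≡ 24.
  x = λ² - 14 - 8 = 576 - 22 ≡ 23; y = λ·(14 - 23) - 44 ≡ 35. → (23, 35)
5P: (23, 35) + (8, 18). λ = (18 - 35)/(8 - 23) ≡ 42/44 mod 59. 44⁻¹ ≡ 55 (mod 59), so λ ≡ 9.
  x = λ² - 23 - 8 = 81 - 31 ≡ 50; y = λ·(23 - 50) - 35 ≡ 17. → (50, 17)
6P: (50, 17) + (8, 18). λ = (18 - 17)/(8 - 50) ≡ 1/17 mod 59. 17⁻¹ ≡ 7 (mod 59) since 17·7 = 119 ≡ 1, so λ ≡ 7.
  x = λ² - 50 - 8 = 49 - 58 ≡ 50; y = λ·(50 - 50) - 17 ≡ 42. → (50, 42)
7P: (50, 42) + (8, 18). λ = (18 - 42)/(8 - 50) ≡ 35/17 mod 59. 17⁻¹ ≡ 7 (mod 59), so λ ≡ 9.
  x = λ² - 50 - 8 = 81 - 58 ≡ 23; y = λ·(50 - 23) - 42 ≡ 24. → (23, 24)
8P: (23, 24) + (8, 18). λ = (18 - 24)/(8 - 23) ≡ 53/44 mod 59. 44⁻¹ ≡ 55 (mod 59), so λ ≡ 24.
  x = λ² - 23 - 8 = 576 - 31 ≡ 14; y = λ·(23 - 14) - 24 ≡ 15. → (14, 15)
9P: (14, 15) + (8, 18). λ = (18 - 15)/(8 - 14) ≡ 3/53 mod 59. 53⁻¹ ≡ 49 (mod 59) since 53·49 = 2597 ≡ 1, so λ ≡ 29.
  x = λ² - 14 - 8 = 841 - 22 ≡ 52; y = λ·(14 - 52) - 15 ≡ 4. → (52, 4)
10P: (52, 4) + (8, 18). λ = (18 - 4)/(8 - 52) ≡ 14/15 mod 59. 15⁻¹ ≡ 4 (mod 59) since 15·4 = 60 ≡ 1, so λ ≡ 56.
  x = λ² - 52 - 8 = 3136 - 60 ≡ 8; y = λ·(52 - 8) - 4 ≡ 41. → (8, 41)
11P: (8, 41) + (8, 18): same x and y₁ ≡ -y₂, so the sum is the point at infinity.
11P = the point at infinity, so the order is 11.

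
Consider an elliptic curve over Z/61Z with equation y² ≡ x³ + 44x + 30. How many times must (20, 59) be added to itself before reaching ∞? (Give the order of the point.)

2P: tangent at (20, 59): λ = (3·20² + 44)/(2·59) ≡ 24/57. 57⁻¹ ≡ 15 (mod 61) since 57·15 = 855 ≡ 1, so λ ≡ 24·15 ≡ 55.
  x = λ² - 20 - 20 = 3025 - 40 ≡ 57; y = λ·(20 - 57) - 59 ≡ 41. → (57, 41)
3P: (57, 41) + (20, 59). λ = (59 - 41)/(20 - 57) ≡ 18/24 mod 61. 24⁻¹ ≡ 28 (mod 61), so λ ≡ 16.
  x = λ² - 57 - 20 = 256 - 77 ≡ 57; y = λ·(57 - 57) - 41 ≡ 20. → (57, 20)
4P: (57, 20) + (20, 59). λ = (59 - 20)/(20 - 57) ≡ 39/24 mod 61. 24⁻¹ ≡ 28 (mod 61), so λ ≡ 55.
  x = λ² - 57 - 20 = 3025 - 77 ≡ 20; y = λ·(57 - 20) - 20 ≡ 2. → (20, 2)
5P: (20, 2) + (20, 59): same x and y₁ ≡ -y₂, so the sum is ∞.
5P = ∞, so the order is 5.

5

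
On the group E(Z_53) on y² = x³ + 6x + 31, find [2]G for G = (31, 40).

tangent at (31, 40): λ = (3·31² + 6)/(2·40) ≡ 27/27. 27⁻¹ ≡ 2 (mod 53) since 27·2 = 54 ≡ 1, so λ ≡ 27·2 ≡ 1.
  x = λ² - 31 - 31 = 1 - 62 ≡ 45; y = λ·(31 - 45) - 40 ≡ 52. → (45, 52)

(45, 52)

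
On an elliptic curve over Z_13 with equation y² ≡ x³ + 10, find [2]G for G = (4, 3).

tangent at (4, 3): λ = (3·4² + 0)/(2·3) ≡ 9/6. 6⁻¹ ≡ 11 (mod 13) since 6·11 = 66 ≡ 1, so λ ≡ 9·11 ≡ 8.
  x = λ² - 4 - 4 = 64 - 8 ≡ 4; y = λ·(4 - 4) - 3 ≡ 10. → (4, 10)

(4, 10)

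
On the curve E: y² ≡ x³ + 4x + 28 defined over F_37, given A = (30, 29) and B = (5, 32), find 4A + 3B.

(2, 28)

First 4A:
Double-and-add on 4 = (100)₂. Start with A = (30, 29) for the leading 1-bit.
double: tangent at (30, 29): λ = (3·30² + 4)/(2·29) ≡ 3/21. 21⁻¹ ≡ 30 (mod 37) since 21·30 = 630 ≡ 1, so λ ≡ 3·30 ≡ 16.
  x = λ² - 30 - 30 = 256 - 60 ≡ 11; y = λ·(30 - 11) - 29 ≡ 16. → (11, 16)
double: tangent at (11, 16): λ = (3·11² + 4)/(2·16) ≡ 34/32. 32⁻¹ ≡ 22 (mod 37), so λ ≡ 34·22 ≡ 8.
  x = λ² - 11 - 11 = 64 - 22 ≡ 5; y = λ·(11 - 5) - 16 ≡ 32. → (5, 32)
4A = (5, 32).
Next 3B:
Repeated addition: build up to 3B.
2B: tangent at (5, 32): λ = (3·5² + 4)/(2·32) ≡ 5/27. 27⁻¹ ≡ 11 (mod 37) since 27·11 = 297 ≡ 1, so λ ≡ 5·11 ≡ 18.
  x = λ² - 5 - 5 = 324 - 10 ≡ 18; y = λ·(5 - 18) - 32 ≡ 30. → (18, 30)
3B: (18, 30) + (5, 32). λ = (32 - 30)/(5 - 18) ≡ 2/24 mod 37. 24⁻¹ ≡ 17 (mod 37), so λ ≡ 34.
  x = λ² - 18 - 5 = 1156 - 23 ≡ 23; y = λ·(18 - 23) - 30 ≡ 22. → (23, 22)
3B = (23, 22).
Finally 4A + 3B:
(5, 32) + (23, 22). λ = (22 - 32)/(23 - 5) ≡ 27/18 mod 37. 18⁻¹ ≡ 35 (mod 37), so λ ≡ 20.
  x = λ² - 5 - 23 = 400 - 28 ≡ 2; y = λ·(5 - 2) - 32 ≡ 28. → (2, 28)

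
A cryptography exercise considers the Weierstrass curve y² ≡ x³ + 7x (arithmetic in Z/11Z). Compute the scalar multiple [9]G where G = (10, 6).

Double-and-add on 9 = (1001)₂. Start with G = (10, 6) for the leading 1-bit.
double: tangent at (10, 6): λ = (3·10² + 7)/(2·6) ≡ 10/1. 1⁻¹ ≡ 1 (mod 11), so λ ≡ 10·1 ≡ 10.
  x = λ² - 10 - 10 = 100 - 20 ≡ 3; y = λ·(10 - 3) - 6 ≡ 9. → (3, 9)
double: tangent at (3, 9): λ = (3·3² + 7)/(2·9) ≡ 1/7. 7⁻¹ ≡ 8 (mod 11) since 7·8 = 56 ≡ 1, so λ ≡ 1·8 ≡ 8.
  x = λ² - 3 - 3 = 64 - 6 ≡ 3; y = λ·(3 - 3) - 9 ≡ 2. → (3, 2)
double: tangent at (3, 2): λ = (3·3² + 7)/(2·2) ≡ 1/4. 4⁻¹ ≡ 3 (mod 11), so λ ≡ 1·3 ≡ 3.
  x = λ² - 3 - 3 = 9 - 6 ≡ 3; y = λ·(3 - 3) - 2 ≡ 9. → (3, 9)
add G: (3, 9) + (10, 6). λ = (6 - 9)/(10 - 3) ≡ 8/7 mod 11. 7⁻¹ ≡ 8 (mod 11) since 7·8 = 56 ≡ 1, so λ ≡ 9.
  x = λ² - 3 - 10 = 81 - 13 ≡ 2; y = λ·(3 - 2) - 9 ≡ 0. → (2, 0)

(2, 0)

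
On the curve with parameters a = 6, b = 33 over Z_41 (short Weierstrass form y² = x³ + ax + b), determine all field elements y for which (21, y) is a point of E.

20, 21

x³ + 6x + 33 = 9420 ≡ 31 (mod 41).
Square roots of 31 mod 41: 20 and 21 (since 20² = 400 ≡ 31).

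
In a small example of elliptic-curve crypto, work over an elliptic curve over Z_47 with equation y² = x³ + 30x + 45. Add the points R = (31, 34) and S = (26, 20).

(11, 22)

(31, 34) + (26, 20). λ = (20 - 34)/(26 - 31) ≡ 33/42 mod 47. 42⁻¹ ≡ 28 (mod 47), so λ ≡ 31.
  x = λ² - 31 - 26 = 961 - 57 ≡ 11; y = λ·(31 - 11) - 34 ≡ 22. → (11, 22)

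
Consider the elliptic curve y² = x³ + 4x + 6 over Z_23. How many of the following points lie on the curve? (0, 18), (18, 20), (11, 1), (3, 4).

1

(0, 18): 18² ≡ 2, rhs ≡ 6 → off.
(18, 20): 20² ≡ 9, rhs ≡ 22 → off.
(11, 1): 1² ≡ 1, rhs ≡ 1 → on.
(3, 4): 4² ≡ 16, rhs ≡ 22 → off.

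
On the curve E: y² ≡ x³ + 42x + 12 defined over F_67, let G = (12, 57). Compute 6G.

(33, 4)

Double-and-add on 6 = (110)₂. Start with G = (12, 57) for the leading 1-bit.
double: tangent at (12, 57): λ = (3·12² + 42)/(2·57) ≡ 5/47. 47⁻¹ ≡ 10 (mod 67), so λ ≡ 5·10 ≡ 50.
  x = λ² - 12 - 12 = 2500 - 24 ≡ 64; y = λ·(12 - 64) - 57 ≡ 23. → (64, 23)
add G: (64, 23) + (12, 57). λ = (57 - 23)/(12 - 64) ≡ 34/15 mod 67. 15⁻¹ ≡ 9 (mod 67), so λ ≡ 38.
  x = λ² - 64 - 12 = 1444 - 76 ≡ 28; y = λ·(64 - 28) - 23 ≡ 5. → (28, 5)
double: tangent at (28, 5): λ = (3·28² + 42)/(2·5) ≡ 49/10. 10⁻¹ ≡ 47 (mod 67), so λ ≡ 49·47 ≡ 25.
  x = λ² - 28 - 28 = 625 - 56 ≡ 33; y = λ·(28 - 33) - 5 ≡ 4. → (33, 4)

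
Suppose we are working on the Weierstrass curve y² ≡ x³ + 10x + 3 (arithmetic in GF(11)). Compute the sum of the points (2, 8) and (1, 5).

(2, 8) + (1, 5). λ = (5 - 8)/(1 - 2) ≡ 8/10 mod 11. 10⁻¹ ≡ 10 (mod 11), so λ ≡ 3.
  x = λ² - 2 - 1 = 9 - 3 ≡ 6; y = λ·(2 - 6) - 8 ≡ 2. → (6, 2)

(6, 2)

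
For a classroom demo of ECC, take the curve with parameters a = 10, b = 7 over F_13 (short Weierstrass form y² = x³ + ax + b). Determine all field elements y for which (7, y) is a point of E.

2, 11

x³ + 10x + 7 = 420 ≡ 4 (mod 13).
Square roots of 4 mod 13: 2 and 11 (since 2² = 4 ≡ 4).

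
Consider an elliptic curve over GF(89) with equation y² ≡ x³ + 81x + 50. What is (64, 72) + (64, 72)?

(46, 39)

tangent at (64, 72): λ = (3·64² + 81)/(2·72) ≡ 87/55. 55⁻¹ ≡ 34 (mod 89) since 55·34 = 1870 ≡ 1, so λ ≡ 87·34 ≡ 21.
  x = λ² - 64 - 64 = 441 - 128 ≡ 46; y = λ·(64 - 46) - 72 ≡ 39. → (46, 39)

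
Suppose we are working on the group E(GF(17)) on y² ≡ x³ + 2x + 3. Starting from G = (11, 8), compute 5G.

(5, 11)

Double-and-add on 5 = (101)₂. Start with G = (11, 8) for the leading 1-bit.
double: tangent at (11, 8): λ = (3·11² + 2)/(2·8) ≡ 8/16. 16⁻¹ ≡ 16 (mod 17) since 16·16 = 256 ≡ 1, so λ ≡ 8·16 ≡ 9.
  x = λ² - 11 - 11 = 81 - 22 ≡ 8; y = λ·(11 - 8) - 8 ≡ 2. → (8, 2)
double: tangent at (8, 2): λ = (3·8² + 2)/(2·2) ≡ 7/4. 4⁻¹ ≡ 13 (mod 17) since 4·13 = 52 ≡ 1, so λ ≡ 7·13 ≡ 6.
  x = λ² - 8 - 8 = 36 - 16 ≡ 3; y = λ·(8 - 3) - 2 ≡ 11. → (3, 11)
add G: (3, 11) + (11, 8). λ = (8 - 11)/(11 - 3) ≡ 14/8 mod 17. 8⁻¹ ≡ 15 (mod 17), so λ ≡ 6.
  x = λ² - 3 - 11 = 36 - 14 ≡ 5; y = λ·(3 - 5) - 11 ≡ 11. → (5, 11)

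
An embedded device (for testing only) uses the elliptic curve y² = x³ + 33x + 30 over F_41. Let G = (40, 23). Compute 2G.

tangent at (40, 23): λ = (3·40² + 33)/(2·23) ≡ 36/5. 5⁻¹ ≡ 33 (mod 41), so λ ≡ 36·33 ≡ 40.
  x = λ² - 40 - 40 = 1600 - 80 ≡ 3; y = λ·(40 - 3) - 23 ≡ 22. → (3, 22)

(3, 22)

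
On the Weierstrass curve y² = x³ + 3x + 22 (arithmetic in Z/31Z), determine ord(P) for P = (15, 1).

2P: tangent at (15, 1): λ = (3·15² + 3)/(2·1) ≡ 27/2. 2⁻¹ ≡ 16 (mod 31) since 2·16 = 32 ≡ 1, so λ ≡ 27·16 ≡ 29.
  x = λ² - 15 - 15 = 841 - 30 ≡ 5; y = λ·(15 - 5) - 1 ≡ 10. → (5, 10)
3P: (5, 10) + (15, 1). λ = (1 - 10)/(15 - 5) ≡ 22/10 mod 31. 10⁻¹ ≡ 28 (mod 31), so λ ≡ 27.
  x = λ² - 5 - 15 = 729 - 20 ≡ 27; y = λ·(5 - 27) - 10 ≡ 16. → (27, 16)
4P: (27, 16) + (15, 1). λ = (1 - 16)/(15 - 27) ≡ 16/19 mod 31. 19⁻¹ ≡ 18 (mod 31) since 19·18 = 342 ≡ 1, so λ ≡ 9.
  x = λ² - 27 - 15 = 81 - 42 ≡ 8; y = λ·(27 - 8) - 16 ≡ 0. → (8, 0)
5P: (8, 0) + (15, 1). λ = (1 - 0)/(15 - 8) ≡ 1/7 mod 31. 7⁻¹ ≡ 9 (mod 31) since 7·9 = 63 ≡ 1, so λ ≡ 9.
  x = λ² - 8 - 15 = 81 - 23 ≡ 27; y = λ·(8 - 27) - 0 ≡ 15. → (27, 15)
6P: (27, 15) + (15, 1). λ = (1 - 15)/(15 - 27) ≡ 17/19 mod 31. 19⁻¹ ≡ 18 (mod 31) since 19·18 = 342 ≡ 1, so λ ≡ 27.
  x = λ² - 27 - 15 = 729 - 42 ≡ 5; y = λ·(27 - 5) - 15 ≡ 21. → (5, 21)
7P: (5, 21) + (15, 1). λ = (1 - 21)/(15 - 5) ≡ 11/10 mod 31. 10⁻¹ ≡ 28 (mod 31), so λ ≡ 29.
  x = λ² - 5 - 15 = 841 - 20 ≡ 15; y = λ·(5 - 15) - 21 ≡ 30. → (15, 30)
8P: (15, 30) + (15, 1): same x and y₁ ≡ -y₂, so the sum is O.
8P = O, so the order is 8.

8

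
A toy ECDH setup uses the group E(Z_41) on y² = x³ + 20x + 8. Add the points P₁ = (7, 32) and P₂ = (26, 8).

(7, 32) + (26, 8). λ = (8 - 32)/(26 - 7) ≡ 17/19 mod 41. 19⁻¹ ≡ 13 (mod 41), so λ ≡ 16.
  x = λ² - 7 - 26 = 256 - 33 ≡ 18; y = λ·(7 - 18) - 32 ≡ 38. → (18, 38)

(18, 38)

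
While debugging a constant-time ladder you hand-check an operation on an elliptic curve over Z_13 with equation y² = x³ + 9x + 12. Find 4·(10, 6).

Write P = (10, 6).
Double-and-add on 4 = (100)₂. Start with P = (10, 6) for the leading 1-bit.
double: tangent at (10, 6): λ = (3·10² + 9)/(2·6) ≡ 10/12. 12⁻¹ ≡ 12 (mod 13), so λ ≡ 10·12 ≡ 3.
  x = λ² - 10 - 10 = 9 - 20 ≡ 2; y = λ·(10 - 2) - 6 ≡ 5. → (2, 5)
double: tangent at (2, 5): λ = (3·2² + 9)/(2·5) ≡ 8/10. 10⁻¹ ≡ 4 (mod 13), so λ ≡ 8·4 ≡ 6.
  x = λ² - 2 - 2 = 36 - 4 ≡ 6; y = λ·(2 - 6) - 5 ≡ 10. → (6, 10)

(6, 10)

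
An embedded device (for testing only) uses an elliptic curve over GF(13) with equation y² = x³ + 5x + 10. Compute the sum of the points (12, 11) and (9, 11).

(12, 11) + (9, 11). λ = (11 - 11)/(9 - 12) ≡ 0/10 mod 13. 10⁻¹ ≡ 4 (mod 13), so λ ≡ 0.
  x = λ² - 12 - 9 = 0 - 21 ≡ 5; y = λ·(12 - 5) - 11 ≡ 2. → (5, 2)

(5, 2)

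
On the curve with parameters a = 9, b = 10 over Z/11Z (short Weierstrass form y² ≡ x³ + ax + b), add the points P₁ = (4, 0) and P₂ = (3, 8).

(4, 0) + (3, 8). λ = (8 - 0)/(3 - 4) ≡ 8/10 mod 11. 10⁻¹ ≡ 10 (mod 11), so λ ≡ 3.
  x = λ² - 4 - 3 = 9 - 7 ≡ 2; y = λ·(4 - 2) - 0 ≡ 6. → (2, 6)

(2, 6)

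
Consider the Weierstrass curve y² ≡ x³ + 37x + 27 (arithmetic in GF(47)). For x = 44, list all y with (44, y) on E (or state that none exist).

x³ + 37x + 27 = 86839 ≡ 30 (mod 47).
30 is a non-residue mod 47; no y exists.

none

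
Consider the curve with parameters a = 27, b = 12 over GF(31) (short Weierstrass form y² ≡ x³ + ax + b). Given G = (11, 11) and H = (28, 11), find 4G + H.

First 4G:
Repeated addition: build up to 4G.
2G: tangent at (11, 11): λ = (3·11² + 27)/(2·11) ≡ 18/22. 22⁻¹ ≡ 24 (mod 31), so λ ≡ 18·24 ≡ 29.
  x = λ² - 11 - 11 = 841 - 22 ≡ 13; y = λ·(11 - 13) - 11 ≡ 24. → (13, 24)
3G: (13, 24) + (11, 11). λ = (11 - 24)/(11 - 13) ≡ 18/29 mod 31. 29⁻¹ ≡ 15 (mod 31) since 29·15 = 435 ≡ 1, so λ ≡ 22.
  x = λ² - 13 - 11 = 484 - 24 ≡ 26; y = λ·(13 - 26) - 24 ≡ 0. → (26, 0)
4G: (26, 0) + (11, 11). λ = (11 - 0)/(11 - 26) ≡ 11/16 mod 31. 16⁻¹ ≡ 2 (mod 31), so λ ≡ 22.
  x = λ² - 26 - 11 = 484 - 37 ≡ 13; y = λ·(26 - 13) - 0 ≡ 7. → (13, 7)
4G = (13, 7).
Finally 4G + H:
(13, 7) + (28, 11). λ = (11 - 7)/(28 - 13) ≡ 4/15 mod 31. 15⁻¹ ≡ 29 (mod 31), so λ ≡ 23.
  x = λ² - 13 - 28 = 529 - 41 ≡ 23; y = λ·(13 - 23) - 7 ≡ 11. → (23, 11)

(23, 11)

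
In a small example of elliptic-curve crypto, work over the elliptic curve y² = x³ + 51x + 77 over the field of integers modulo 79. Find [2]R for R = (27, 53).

(45, 35)

tangent at (27, 53): λ = (3·27² + 51)/(2·53) ≡ 26/27. 27⁻¹ ≡ 41 (mod 79) since 27·41 = 1107 ≡ 1, so λ ≡ 26·41 ≡ 39.
  x = λ² - 27 - 27 = 1521 - 54 ≡ 45; y = λ·(27 - 45) - 53 ≡ 35. → (45, 35)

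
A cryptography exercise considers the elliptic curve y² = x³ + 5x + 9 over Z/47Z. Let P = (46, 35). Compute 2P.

(23, 20)

tangent at (46, 35): λ = (3·46² + 5)/(2·35) ≡ 8/23. 23⁻¹ ≡ 45 (mod 47), so λ ≡ 8·45 ≡ 31.
  x = λ² - 46 - 46 = 961 - 92 ≡ 23; y = λ·(46 - 23) - 35 ≡ 20. → (23, 20)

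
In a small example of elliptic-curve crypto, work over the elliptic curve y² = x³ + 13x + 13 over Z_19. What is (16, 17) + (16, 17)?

(11, 9)

tangent at (16, 17): λ = (3·16² + 13)/(2·17) ≡ 2/15. 15⁻¹ ≡ 14 (mod 19), so λ ≡ 2·14 ≡ 9.
  x = λ² - 16 - 16 = 81 - 32 ≡ 11; y = λ·(16 - 11) - 17 ≡ 9. → (11, 9)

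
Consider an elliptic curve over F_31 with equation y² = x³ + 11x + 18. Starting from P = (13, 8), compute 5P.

(29, 9)

Repeated addition: build up to 5P.
2P: tangent at (13, 8): λ = (3·13² + 11)/(2·8) ≡ 22/16. 16⁻¹ ≡ 2 (mod 31) since 16·2 = 32 ≡ 1, so λ ≡ 22·2 ≡ 13.
  x = λ² - 13 - 13 = 169 - 26 ≡ 19; y = λ·(13 - 19) - 8 ≡ 7. → (19, 7)
3P: (19, 7) + (13, 8). λ = (8 - 7)/(13 - 19) ≡ 1/25 mod 31. 25⁻¹ ≡ 5 (mod 31) since 25·5 = 125 ≡ 1, so λ ≡ 5.
  x = λ² - 19 - 13 = 25 - 32 ≡ 24; y = λ·(19 - 24) - 7 ≡ 30. → (24, 30)
4P: (24, 30) + (13, 8). λ = (8 - 30)/(13 - 24) ≡ 9/20 mod 31. 20⁻¹ ≡ 14 (mod 31), so λ ≡ 2.
  x = λ² - 24 - 13 = 4 - 37 ≡ 29; y = λ·(24 - 29) - 30 ≡ 22. → (29, 22)
5P: (29, 22) + (13, 8). λ = (8 - 22)/(13 - 29) ≡ 17/15 mod 31. 15⁻¹ ≡ 29 (mod 31) since 15·29 = 435 ≡ 1, so λ ≡ 28.
  x = λ² - 29 - 13 = 784 - 42 ≡ 29; y = λ·(29 - 29) - 22 ≡ 9. → (29, 9)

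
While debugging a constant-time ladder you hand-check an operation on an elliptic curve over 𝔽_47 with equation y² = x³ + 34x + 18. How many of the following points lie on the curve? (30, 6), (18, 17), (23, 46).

0

(30, 6): 6² ≡ 36, rhs ≡ 26 → off.
(18, 17): 17² ≡ 7, rhs ≡ 23 → off.
(23, 46): 46² ≡ 1, rhs ≡ 42 → off.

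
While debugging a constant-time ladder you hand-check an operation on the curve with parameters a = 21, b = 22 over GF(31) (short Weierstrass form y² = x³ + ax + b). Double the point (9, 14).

tangent at (9, 14): λ = (3·9² + 21)/(2·14) ≡ 16/28. 28⁻¹ ≡ 10 (mod 31) since 28·10 = 280 ≡ 1, so λ ≡ 16·10 ≡ 5.
  x = λ² - 9 - 9 = 25 - 18 ≡ 7; y = λ·(9 - 7) - 14 ≡ 27. → (7, 27)

(7, 27)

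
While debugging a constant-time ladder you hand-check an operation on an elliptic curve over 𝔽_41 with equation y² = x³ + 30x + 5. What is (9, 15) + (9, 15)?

tangent at (9, 15): λ = (3·9² + 30)/(2·15) ≡ 27/30. 30⁻¹ ≡ 26 (mod 41) since 30·26 = 780 ≡ 1, so λ ≡ 27·26 ≡ 5.
  x = λ² - 9 - 9 = 25 - 18 ≡ 7; y = λ·(9 - 7) - 15 ≡ 36. → (7, 36)

(7, 36)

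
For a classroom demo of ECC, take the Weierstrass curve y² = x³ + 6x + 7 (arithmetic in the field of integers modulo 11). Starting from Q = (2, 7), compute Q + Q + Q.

Repeated addition: build up to 3Q.
2Q: tangent at (2, 7): λ = (3·2² + 6)/(2·7) ≡ 7/3. 3⁻¹ ≡ 4 (mod 11), so λ ≡ 7·4 ≡ 6.
  x = λ² - 2 - 2 = 36 - 4 ≡ 10; y = λ·(2 - 10) - 7 ≡ 0. → (10, 0)
3Q: (10, 0) + (2, 7). λ = (7 - 0)/(2 - 10) ≡ 7/3 mod 11. 3⁻¹ ≡ 4 (mod 11) since 3·4 = 12 ≡ 1, so λ ≡ 6.
  x = λ² - 10 - 2 = 36 - 12 ≡ 2; y = λ·(10 - 2) - 0 ≡ 4. → (2, 4)

(2, 4)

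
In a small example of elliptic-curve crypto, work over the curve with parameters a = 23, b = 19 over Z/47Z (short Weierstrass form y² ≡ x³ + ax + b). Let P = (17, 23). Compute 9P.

(5, 20)

Repeated addition: build up to 9P.
2P: tangent at (17, 23): λ = (3·17² + 23)/(2·23) ≡ 44/46. 46⁻¹ ≡ 46 (mod 47) since 46·46 = 2116 ≡ 1, so λ ≡ 44·46 ≡ 3.
  x = λ² - 17 - 17 = 9 - 34 ≡ 22; y = λ·(17 - 22) - 23 ≡ 9. → (22, 9)
3P: (22, 9) + (17, 23). λ = (23 - 9)/(17 - 22) ≡ 14/42 mod 47. 42⁻¹ ≡ 28 (mod 47), so λ ≡ 16.
  x = λ² - 22 - 17 = 256 - 39 ≡ 29; y = λ·(22 - 29) - 9 ≡ 20. → (29, 20)
4P: (29, 20) + (17, 23). λ = (23 - 20)/(17 - 29) ≡ 3/35 mod 47. 35⁻¹ ≡ 43 (mod 47) since 35·43 = 1505 ≡ 1, so λ ≡ 35.
  x = λ² - 29 - 17 = 1225 - 46 ≡ 4; y = λ·(29 - 4) - 20 ≡ 9. → (4, 9)
5P: (4, 9) + (17, 23). λ = (23 - 9)/(17 - 4) ≡ 14/13 mod 47. 13⁻¹ ≡ 29 (mod 47), so λ ≡ 30.
  x = λ² - 4 - 17 = 900 - 21 ≡ 33; y = λ·(4 - 33) - 9 ≡ 14. → (33, 14)
6P: (33, 14) + (17, 23). λ = (23 - 14)/(17 - 33) ≡ 9/31 mod 47. 31⁻¹ ≡ 44 (mod 47), so λ ≡ 20.
  x = λ² - 33 - 17 = 400 - 50 ≡ 21; y = λ·(33 - 21) - 14 ≡ 38. → (21, 38)
7P: (21, 38) + (17, 23). λ = (23 - 38)/(17 - 21) ≡ 32/43 mod 47. 43⁻¹ ≡ 35 (mod 47), so λ ≡ 39.
  x = λ² - 21 - 17 = 1521 - 38 ≡ 26; y = λ·(21 - 26) - 38 ≡ 2. → (26, 2)
8P: (26, 2) + (17, 23). λ = (23 - 2)/(17 - 26) ≡ 21/38 mod 47. 38⁻¹ ≡ 26 (mod 47) since 38·26 = 988 ≡ 1, so λ ≡ 29.
  x = λ² - 26 - 17 = 841 - 43 ≡ 46; y = λ·(26 - 46) - 2 ≡ 29. → (46, 29)
9P: (46, 29) + (17, 23). λ = (23 - 29)/(17 - 46) ≡ 41/18 mod 47. 18⁻¹ ≡ 34 (mod 47), so λ ≡ 31.
  x = λ² - 46 - 17 = 961 - 63 ≡ 5; y = λ·(46 - 5) - 29 ≡ 20. → (5, 20)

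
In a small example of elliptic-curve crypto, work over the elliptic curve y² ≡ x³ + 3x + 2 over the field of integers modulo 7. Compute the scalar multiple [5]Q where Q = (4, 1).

(2, 4)

Double-and-add on 5 = (101)₂. Start with Q = (4, 1) for the leading 1-bit.
double: tangent at (4, 1): λ = (3·4² + 3)/(2·1) ≡ 2/2. 2⁻¹ ≡ 4 (mod 7) since 2·4 = 8 ≡ 1, so λ ≡ 2·4 ≡ 1.
  x = λ² - 4 - 4 = 1 - 8 ≡ 0; y = λ·(4 - 0) - 1 ≡ 3. → (0, 3)
double: tangent at (0, 3): λ = (3·0² + 3)/(2·3) ≡ 3/6. 6⁻¹ ≡ 6 (mod 7), so λ ≡ 3·6 ≡ 4.
  x = λ² - 0 - 0 = 16 - 0 ≡ 2; y = λ·(0 - 2) - 3 ≡ 3. → (2, 3)
add Q: (2, 3) + (4, 1). λ = (1 - 3)/(4 - 2) ≡ 5/2 mod 7. 2⁻¹ ≡ 4 (mod 7), so λ ≡ 6.
  x = λ² - 2 - 4 = 36 - 6 ≡ 2; y = λ·(2 - 2) - 3 ≡ 4. → (2, 4)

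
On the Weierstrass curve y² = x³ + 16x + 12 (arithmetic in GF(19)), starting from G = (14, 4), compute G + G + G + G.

(9, 7)

Double-and-add on 4 = (100)₂. Start with G = (14, 4) for the leading 1-bit.
double: tangent at (14, 4): λ = (3·14² + 16)/(2·4) ≡ 15/8. 8⁻¹ ≡ 12 (mod 19), so λ ≡ 15·12 ≡ 9.
  x = λ² - 14 - 14 = 81 - 28 ≡ 15; y = λ·(14 - 15) - 4 ≡ 6. → (15, 6)
double: tangent at (15, 6): λ = (3·15² + 16)/(2·6) ≡ 7/12. 12⁻¹ ≡ 8 (mod 19), so λ ≡ 7·8 ≡ 18.
  x = λ² - 15 - 15 = 324 - 30 ≡ 9; y = λ·(15 - 9) - 6 ≡ 7. → (9, 7)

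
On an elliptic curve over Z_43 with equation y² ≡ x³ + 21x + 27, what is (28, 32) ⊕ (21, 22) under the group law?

(28, 32) + (21, 22). λ = (22 - 32)/(21 - 28) ≡ 33/36 mod 43. 36⁻¹ ≡ 6 (mod 43), so λ ≡ 26.
  x = λ² - 28 - 21 = 676 - 49 ≡ 25; y = λ·(28 - 25) - 32 ≡ 3. → (25, 3)

(25, 3)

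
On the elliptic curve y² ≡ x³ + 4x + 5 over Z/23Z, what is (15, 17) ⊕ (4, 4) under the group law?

(15, 17) + (4, 4). λ = (4 - 17)/(4 - 15) ≡ 10/12 mod 23. 12⁻¹ ≡ 2 (mod 23) since 12·2 = 24 ≡ 1, so λ ≡ 20.
  x = λ² - 15 - 4 = 400 - 19 ≡ 13; y = λ·(15 - 13) - 17 ≡ 0. → (13, 0)

(13, 0)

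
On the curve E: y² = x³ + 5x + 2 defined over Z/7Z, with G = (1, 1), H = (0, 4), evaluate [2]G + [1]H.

First 2G:
Repeated addition: build up to 2G.
2G: tangent at (1, 1): λ = (3·1² + 5)/(2·1) ≡ 1/2. 2⁻¹ ≡ 4 (mod 7) since 2·4 = 8 ≡ 1, so λ ≡ 1·4 ≡ 4.
  x = λ² - 1 - 1 = 16 - 2 ≡ 0; y = λ·(1 - 0) - 1 ≡ 3. → (0, 3)
2G = (0, 3).
Finally 2G + H:
(0, 3) + (0, 4): same x and y₁ ≡ -y₂, so the sum is O.

O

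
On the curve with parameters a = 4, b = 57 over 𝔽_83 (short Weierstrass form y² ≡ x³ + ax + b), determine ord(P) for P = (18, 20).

2P: tangent at (18, 20): λ = (3·18² + 4)/(2·20) ≡ 63/40. 40⁻¹ ≡ 27 (mod 83) since 40·27 = 1080 ≡ 1, so λ ≡ 63·27 ≡ 41.
  x = λ² - 18 - 18 = 1681 - 36 ≡ 68; y = λ·(18 - 68) - 20 ≡ 5. → (68, 5)
3P: (68, 5) + (18, 20). λ = (20 - 5)/(18 - 68) ≡ 15/33 mod 83. 33⁻¹ ≡ 78 (mod 83) since 33·78 = 2574 ≡ 1, so λ ≡ 8.
  x = λ² - 68 - 18 = 64 - 86 ≡ 61; y = λ·(68 - 61) - 5 ≡ 51. → (61, 51)
4P: (61, 51) + (18, 20). λ = (20 - 51)/(18 - 61) ≡ 52/40 mod 83. 40⁻¹ ≡ 27 (mod 83) since 40·27 = 1080 ≡ 1, so λ ≡ 76.
  x = λ² - 61 - 18 = 5776 - 79 ≡ 53; y = λ·(61 - 53) - 51 ≡ 59. → (53, 59)
5P: (53, 59) + (18, 20). λ = (20 - 59)/(18 - 53) ≡ 44/48 mod 83. 48⁻¹ ≡ 64 (mod 83) since 48·64 = 3072 ≡ 1, so λ ≡ 77.
  x = λ² - 53 - 18 = 5929 - 71 ≡ 48; y = λ·(53 - 48) - 59 ≡ 77. → (48, 77)
6P: (48, 77) + (18, 20). λ = (20 - 77)/(18 - 48) ≡ 26/53 mod 83. 53⁻¹ ≡ 47 (mod 83) since 53·47 = 2491 ≡ 1, so λ ≡ 60.
  x = λ² - 48 - 18 = 3600 - 66 ≡ 48; y = λ·(48 - 48) - 77 ≡ 6. → (48, 6)
7P: (48, 6) + (18, 20). λ = (20 - 6)/(18 - 48) ≡ 14/53 mod 83. 53⁻¹ ≡ 47 (mod 83), so λ ≡ 77.
  x = λ² - 48 - 18 = 5929 - 66 ≡ 53; y = λ·(48 - 53) - 6 ≡ 24. → (53, 24)
8P: (53, 24) + (18, 20). λ = (20 - 24)/(18 - 53) ≡ 79/48 mod 83. 48⁻¹ ≡ 64 (mod 83), so λ ≡ 76.
  x = λ² - 53 - 18 = 5776 - 71 ≡ 61; y = λ·(53 - 61) - 24 ≡ 32. → (61, 32)
9P: (61, 32) + (18, 20). λ = (20 - 32)/(18 - 61) ≡ 71/40 mod 83. 40⁻¹ ≡ 27 (mod 83) since 40·27 = 1080 ≡ 1, so λ ≡ 8.
  x = λ² - 61 - 18 = 64 - 79 ≡ 68; y = λ·(61 - 68) - 32 ≡ 78. → (68, 78)
10P: (68, 78) + (18, 20). λ = (20 - 78)/(18 - 68) ≡ 25/33 mod 83. 33⁻¹ ≡ 78 (mod 83), so λ ≡ 41.
  x = λ² - 68 - 18 = 1681 - 86 ≡ 18; y = λ·(68 - 18) - 78 ≡ 63. → (18, 63)
11P: (18, 63) + (18, 20): same x and y₁ ≡ -y₂, so the sum is 𝒪.
11P = 𝒪, so the order is 11.

11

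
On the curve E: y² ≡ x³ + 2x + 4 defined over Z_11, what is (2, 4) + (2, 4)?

tangent at (2, 4): λ = (3·2² + 2)/(2·4) ≡ 3/8. 8⁻¹ ≡ 7 (mod 11), so λ ≡ 3·7 ≡ 10.
  x = λ² - 2 - 2 = 100 - 4 ≡ 8; y = λ·(2 - 8) - 4 ≡ 2. → (8, 2)

(8, 2)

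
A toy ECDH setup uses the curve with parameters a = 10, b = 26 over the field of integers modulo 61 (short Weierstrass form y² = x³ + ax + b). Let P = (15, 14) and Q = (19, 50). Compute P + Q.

(15, 14) + (19, 50). λ = (50 - 14)/(19 - 15) ≡ 36/4 mod 61. 4⁻¹ ≡ 46 (mod 61), so λ ≡ 9.
  x = λ² - 15 - 19 = 81 - 34 ≡ 47; y = λ·(15 - 47) - 14 ≡ 3. → (47, 3)

(47, 3)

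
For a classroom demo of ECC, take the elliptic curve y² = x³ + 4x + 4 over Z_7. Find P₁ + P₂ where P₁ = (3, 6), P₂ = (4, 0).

(1, 3)

(3, 6) + (4, 0). λ = (0 - 6)/(4 - 3) ≡ 1/1 mod 7. 1⁻¹ ≡ 1 (mod 7), so λ ≡ 1.
  x = λ² - 3 - 4 = 1 - 7 ≡ 1; y = λ·(3 - 1) - 6 ≡ 3. → (1, 3)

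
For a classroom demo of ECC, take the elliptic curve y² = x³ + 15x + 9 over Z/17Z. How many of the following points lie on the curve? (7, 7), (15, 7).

(7, 7): 7² ≡ 15, rhs ≡ 15 → on.
(15, 7): 7² ≡ 15, rhs ≡ 5 → off.

1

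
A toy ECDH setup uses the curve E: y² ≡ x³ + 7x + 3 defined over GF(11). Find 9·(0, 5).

(0, 6)

Write G = (0, 5).
Double-and-add on 9 = (1001)₂. Start with G = (0, 5) for the leading 1-bit.
double: tangent at (0, 5): λ = (3·0² + 7)/(2·5) ≡ 7/10. 10⁻¹ ≡ 10 (mod 11) since 10·10 = 100 ≡ 1, so λ ≡ 7·10 ≡ 4.
  x = λ² - 0 - 0 = 16 - 0 ≡ 5; y = λ·(0 - 5) - 5 ≡ 8. → (5, 8)
double: tangent at (5, 8): λ = (3·5² + 7)/(2·8) ≡ 5/5. 5⁻¹ ≡ 9 (mod 11) since 5·9 = 45 ≡ 1, so λ ≡ 5·9 ≡ 1.
  x = λ² - 5 - 5 = 1 - 10 ≡ 2; y = λ·(5 - 2) - 8 ≡ 6. → (2, 6)
double: tangent at (2, 6): λ = (3·2² + 7)/(2·6) ≡ 8/1. 1⁻¹ ≡ 1 (mod 11), so λ ≡ 8·1 ≡ 8.
  x = λ² - 2 - 2 = 64 - 4 ≡ 5; y = λ·(2 - 5) - 6 ≡ 3. → (5, 3)
add G: (5, 3) + (0, 5). λ = (5 - 3)/(0 - 5) ≡ 2/6 mod 11. 6⁻¹ ≡ 2 (mod 11) since 6·2 = 12 ≡ 1, so λ ≡ 4.
  x = λ² - 5 - 0 = 16 - 5 ≡ 0; y = λ·(5 - 0) - 3 ≡ 6. → (0, 6)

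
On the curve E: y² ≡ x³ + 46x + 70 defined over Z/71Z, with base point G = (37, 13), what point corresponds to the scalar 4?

Double-and-add on 4 = (100)₂. Start with G = (37, 13) for the leading 1-bit.
double: tangent at (37, 13): λ = (3·37² + 46)/(2·13) ≡ 35/26. 26⁻¹ ≡ 41 (mod 71) since 26·41 = 1066 ≡ 1, so λ ≡ 35·41 ≡ 15.
  x = λ² - 37 - 37 = 225 - 74 ≡ 9; y = λ·(37 - 9) - 13 ≡ 52. → (9, 52)
double: tangent at (9, 52): λ = (3·9² + 46)/(2·52) ≡ 5/33. 33⁻¹ ≡ 28 (mod 71), so λ ≡ 5·28 ≡ 69.
  x = λ² - 9 - 9 = 4761 - 18 ≡ 57; y = λ·(9 - 57) - 52 ≡ 44. → (57, 44)

(57, 44)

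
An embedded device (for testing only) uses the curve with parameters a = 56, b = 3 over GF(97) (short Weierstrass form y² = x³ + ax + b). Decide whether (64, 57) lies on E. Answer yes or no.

y² = 57² ≡ 48; x³ + 56x + 3 = 265731 ≡ 48 (mod 97). 48 = 48.

yes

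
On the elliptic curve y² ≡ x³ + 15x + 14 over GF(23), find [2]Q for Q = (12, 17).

tangent at (12, 17): λ = (3·12² + 15)/(2·17) ≡ 10/11. 11⁻¹ ≡ 21 (mod 23), so λ ≡ 10·21 ≡ 3.
  x = λ² - 12 - 12 = 9 - 24 ≡ 8; y = λ·(12 - 8) - 17 ≡ 18. → (8, 18)

(8, 18)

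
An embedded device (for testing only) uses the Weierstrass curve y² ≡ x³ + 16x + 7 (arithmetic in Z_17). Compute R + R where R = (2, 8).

tangent at (2, 8): λ = (3·2² + 16)/(2·8) ≡ 11/16. 16⁻¹ ≡ 16 (mod 17), so λ ≡ 11·16 ≡ 6.
  x = λ² - 2 - 2 = 36 - 4 ≡ 15; y = λ·(2 - 15) - 8 ≡ 16. → (15, 16)

(15, 16)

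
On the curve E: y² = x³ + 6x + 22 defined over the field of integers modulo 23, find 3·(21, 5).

Write G = (21, 5).
Repeated addition: build up to 3G.
2G: tangent at (21, 5): λ = (3·21² + 6)/(2·5) ≡ 18/10. 10⁻¹ ≡ 7 (mod 23), so λ ≡ 18·7 ≡ 11.
  x = λ² - 21 - 21 = 121 - 42 ≡ 10; y = λ·(21 - 10) - 5 ≡ 1. → (10, 1)
3G: (10, 1) + (21, 5). λ = (5 - 1)/(21 - 10) ≡ 4/11 mod 23. 11⁻¹ ≡ 21 (mod 23) since 11·21 = 231 ≡ 1, so λ ≡ 15.
  x = λ² - 10 - 21 = 225 - 31 ≡ 10; y = λ·(10 - 10) - 1 ≡ 22. → (10, 22)

(10, 22)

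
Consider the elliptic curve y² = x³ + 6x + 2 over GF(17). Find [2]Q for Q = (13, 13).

tangent at (13, 13): λ = (3·13² + 6)/(2·13) ≡ 3/9. 9⁻¹ ≡ 2 (mod 17), so λ ≡ 3·2 ≡ 6.
  x = λ² - 13 - 13 = 36 - 26 ≡ 10; y = λ·(13 - 10) - 13 ≡ 5. → (10, 5)

(10, 5)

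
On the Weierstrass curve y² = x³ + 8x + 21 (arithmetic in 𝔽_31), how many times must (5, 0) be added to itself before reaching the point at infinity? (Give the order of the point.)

2

2P: (5, 0) + (5, 0): same x and y₁ ≡ -y₂, so the sum is the point at infinity.
2P = the point at infinity, so the order is 2.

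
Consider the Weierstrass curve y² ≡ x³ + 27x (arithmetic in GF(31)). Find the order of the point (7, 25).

2P: tangent at (7, 25): λ = (3·7² + 27)/(2·25) ≡ 19/19. 19⁻¹ ≡ 18 (mod 31), so λ ≡ 19·18 ≡ 1.
  x = λ² - 7 - 7 = 1 - 14 ≡ 18; y = λ·(7 - 18) - 25 ≡ 26. → (18, 26)
3P: (18, 26) + (7, 25). λ = (25 - 26)/(7 - 18) ≡ 30/20 mod 31. 20⁻¹ ≡ 14 (mod 31), so λ ≡ 17.
  x = λ² - 18 - 7 = 289 - 25 ≡ 16; y = λ·(18 - 16) - 26 ≡ 8. → (16, 8)
4P: (16, 8) + (7, 25). λ = (25 - 8)/(7 - 16) ≡ 17/22 mod 31. 22⁻¹ ≡ 24 (mod 31), so λ ≡ 5.
  x = λ² - 16 - 7 = 25 - 23 ≡ 2; y = λ·(16 - 2) - 8 ≡ 0. → (2, 0)
5P: (2, 0) + (7, 25). λ = (25 - 0)/(7 - 2) ≡ 25/5 mod 31. 5⁻¹ ≡ 25 (mod 31) since 5·25 = 125 ≡ 1, so λ ≡ 5.
  x = λ² - 2 - 7 = 25 - 9 ≡ 16; y = λ·(2 - 16) - 0 ≡ 23. → (16, 23)
6P: (16, 23) + (7, 25). λ = (25 - 23)/(7 - 16) ≡ 2/22 mod 31. 22⁻¹ ≡ 24 (mod 31), so λ ≡ 17.
  x = λ² - 16 - 7 = 289 - 23 ≡ 18; y = λ·(16 - 18) - 23 ≡ 5. → (18, 5)
7P: (18, 5) + (7, 25). λ = (25 - 5)/(7 - 18) ≡ 20/20 mod 31. 20⁻¹ ≡ 14 (mod 31), so λ ≡ 1.
  x = λ² - 18 - 7 = 1 - 25 ≡ 7; y = λ·(18 - 7) - 5 ≡ 6. → (7, 6)
8P: (7, 6) + (7, 25): same x and y₁ ≡ -y₂, so the sum is ∞.
8P = ∞, so the order is 8.

8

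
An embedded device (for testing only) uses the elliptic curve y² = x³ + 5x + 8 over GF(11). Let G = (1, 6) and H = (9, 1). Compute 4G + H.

First 4G:
Double-and-add on 4 = (100)₂. Start with G = (1, 6) for the leading 1-bit.
double: tangent at (1, 6): λ = (3·1² + 5)/(2·6) ≡ 8/1. 1⁻¹ ≡ 1 (mod 11) since 1·1 = 1 ≡ 1, so λ ≡ 8·1 ≡ 8.
  x = λ² - 1 - 1 = 64 - 2 ≡ 7; y = λ·(1 - 7) - 6 ≡ 1. → (7, 1)
double: tangent at (7, 1): λ = (3·7² + 5)/(2·1) ≡ 9/2. 2⁻¹ ≡ 6 (mod 11), so λ ≡ 9·6 ≡ 10.
  x = λ² - 7 - 7 = 100 - 14 ≡ 9; y = λ·(7 - 9) - 1 ≡ 1. → (9, 1)
4G = (9, 1).
Finally 4G + H:
tangent at (9, 1): λ = (3·9² + 5)/(2·1) ≡ 6/2. 2⁻¹ ≡ 6 (mod 11) since 2·6 = 12 ≡ 1, so λ ≡ 6·6 ≡ 3.
  x = λ² - 9 - 9 = 9 - 18 ≡ 2; y = λ·(9 - 2) - 1 ≡ 9. → (2, 9)

(2, 9)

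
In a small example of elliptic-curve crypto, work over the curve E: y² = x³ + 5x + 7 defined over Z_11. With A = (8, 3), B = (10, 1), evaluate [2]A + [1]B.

First 2A:
Repeated addition: build up to 2A.
2A: tangent at (8, 3): λ = (3·8² + 5)/(2·3) ≡ 10/6. 6⁻¹ ≡ 2 (mod 11), so λ ≡ 10·2 ≡ 9.
  x = λ² - 8 - 8 = 81 - 16 ≡ 10; y = λ·(8 - 10) - 3 ≡ 1. → (10, 1)
2A = (10, 1).
Finally 2A + B:
tangent at (10, 1): λ = (3·10² + 5)/(2·1) ≡ 8/2. 2⁻¹ ≡ 6 (mod 11), so λ ≡ 8·6 ≡ 4.
  x = λ² - 10 - 10 = 16 - 20 ≡ 7; y = λ·(10 - 7) - 1 ≡ 0. → (7, 0)

(7, 0)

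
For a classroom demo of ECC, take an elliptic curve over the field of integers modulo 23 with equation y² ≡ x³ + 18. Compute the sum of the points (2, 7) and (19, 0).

(2, 7) + (19, 0). λ = (0 - 7)/(19 - 2) ≡ 16/17 mod 23. 17⁻¹ ≡ 19 (mod 23), so λ ≡ 5.
  x = λ² - 2 - 19 = 25 - 21 ≡ 4; y = λ·(2 - 4) - 7 ≡ 6. → (4, 6)

(4, 6)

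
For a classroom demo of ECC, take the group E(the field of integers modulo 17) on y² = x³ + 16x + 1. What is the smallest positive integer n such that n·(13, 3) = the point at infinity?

7

2P: tangent at (13, 3): λ = (3·13² + 16)/(2·3) ≡ 13/6. 6⁻¹ ≡ 3 (mod 17), so λ ≡ 13·3 ≡ 5.
  x = λ² - 13 - 13 = 25 - 26 ≡ 16; y = λ·(13 - 16) - 3 ≡ 16. → (16, 16)
3P: (16, 16) + (13, 3). λ = (3 - 16)/(13 - 16) ≡ 4/14 mod 17. 14⁻¹ ≡ 11 (mod 17), so λ ≡ 10.
  x = λ² - 16 - 13 = 100 - 29 ≡ 3; y = λ·(16 - 3) - 16 ≡ 12. → (3, 12)
4P: (3, 12) + (13, 3). λ = (3 - 12)/(13 - 3) ≡ 8/10 mod 17. 10⁻¹ ≡ 12 (mod 17) since 10·12 = 120 ≡ 1, so λ ≡ 11.
  x = λ² - 3 - 13 = 121 - 16 ≡ 3; y = λ·(3 - 3) - 12 ≡ 5. → (3, 5)
5P: (3, 5) + (13, 3). λ = (3 - 5)/(13 - 3) ≡ 15/10 mod 17. 10⁻¹ ≡ 12 (mod 17), so λ ≡ 10.
  x = λ² - 3 - 13 = 100 - 16 ≡ 16; y = λ·(3 - 16) - 5 ≡ 1. → (16, 1)
6P: (16, 1) + (13, 3). λ = (3 - 1)/(13 - 16) ≡ 2/14 mod 17. 14⁻¹ ≡ 11 (mod 17) since 14·11 = 154 ≡ 1, so λ ≡ 5.
  x = λ² - 16 - 13 = 25 - 29 ≡ 13; y = λ·(16 - 13) - 1 ≡ 14. → (13, 14)
7P: (13, 14) + (13, 3): same x and y₁ ≡ -y₂, so the sum is the point at infinity.
7P = the point at infinity, so the order is 7.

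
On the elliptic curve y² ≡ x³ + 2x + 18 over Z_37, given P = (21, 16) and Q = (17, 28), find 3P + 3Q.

First 3P:
Repeated addition: build up to 3P.
2P: tangent at (21, 16): λ = (3·21² + 2)/(2·16) ≡ 30/32. 32⁻¹ ≡ 22 (mod 37), so λ ≡ 30·22 ≡ 31.
  x = λ² - 21 - 21 = 961 - 42 ≡ 31; y = λ·(21 - 31) - 16 ≡ 7. → (31, 7)
3P: (31, 7) + (21, 16). λ = (16 - 7)/(21 - 31) ≡ 9/27 mod 37. 27⁻¹ ≡ 11 (mod 37) since 27·11 = 297 ≡ 1, so λ ≡ 25.
  x = λ² - 31 - 21 = 625 - 52 ≡ 18; y = λ·(31 - 18) - 7 ≡ 22. → (18, 22)
3P = (18, 22).
Next 3Q:
Repeated addition: build up to 3Q.
2Q: tangent at (17, 28): λ = (3·17² + 2)/(2·28) ≡ 18/19. 19⁻¹ ≡ 2 (mod 37), so λ ≡ 18·2 ≡ 36.
  x = λ² - 17 - 17 = 1296 - 34 ≡ 4; y = λ·(17 - 4) - 28 ≡ 33. → (4, 33)
3Q: (4, 33) + (17, 28). λ = (28 - 33)/(17 - 4) ≡ 32/13 mod 37. 13⁻¹ ≡ 20 (mod 37), so λ ≡ 11.
  x = λ² - 4 - 17 = 121 - 21 ≡ 26; y = λ·(4 - 26) - 33 ≡ 21. → (26, 21)
3Q = (26, 21).
Finally 3P + 3Q:
(18, 22) + (26, 21). λ = (21 - 22)/(26 - 18) ≡ 36/8 mod 37. 8⁻¹ ≡ 14 (mod 37), so λ ≡ 23.
  x = λ² - 18 - 26 = 529 - 44 ≡ 4; y = λ·(18 - 4) - 22 ≡ 4. → (4, 4)

(4, 4)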